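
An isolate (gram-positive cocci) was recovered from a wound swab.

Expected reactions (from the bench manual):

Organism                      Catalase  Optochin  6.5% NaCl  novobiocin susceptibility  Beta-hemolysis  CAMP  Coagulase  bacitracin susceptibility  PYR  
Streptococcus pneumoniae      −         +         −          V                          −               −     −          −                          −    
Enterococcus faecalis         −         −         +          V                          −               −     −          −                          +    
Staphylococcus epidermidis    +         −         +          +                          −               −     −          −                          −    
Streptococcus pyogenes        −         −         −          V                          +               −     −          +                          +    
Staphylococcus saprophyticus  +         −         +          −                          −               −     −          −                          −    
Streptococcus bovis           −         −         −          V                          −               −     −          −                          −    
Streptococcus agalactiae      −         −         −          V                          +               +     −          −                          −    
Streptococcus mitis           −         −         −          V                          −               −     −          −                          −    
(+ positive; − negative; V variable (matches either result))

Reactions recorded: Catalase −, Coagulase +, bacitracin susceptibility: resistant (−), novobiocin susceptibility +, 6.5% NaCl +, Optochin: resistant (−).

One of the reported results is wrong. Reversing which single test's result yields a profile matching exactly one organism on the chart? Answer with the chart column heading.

As reported, no row in the chart matches all 6 reactions.
Reversing Coagulase (to −) → unique match: Enterococcus faecalis.
Reversing bacitracin susceptibility → still no organism matches.
Reversing 6.5% NaCl → still no organism matches.
Reversing Catalase → still no organism matches.
Reversing Optochin → still no organism matches.
Reversing novobiocin susceptibility → still no organism matches.

Coagulase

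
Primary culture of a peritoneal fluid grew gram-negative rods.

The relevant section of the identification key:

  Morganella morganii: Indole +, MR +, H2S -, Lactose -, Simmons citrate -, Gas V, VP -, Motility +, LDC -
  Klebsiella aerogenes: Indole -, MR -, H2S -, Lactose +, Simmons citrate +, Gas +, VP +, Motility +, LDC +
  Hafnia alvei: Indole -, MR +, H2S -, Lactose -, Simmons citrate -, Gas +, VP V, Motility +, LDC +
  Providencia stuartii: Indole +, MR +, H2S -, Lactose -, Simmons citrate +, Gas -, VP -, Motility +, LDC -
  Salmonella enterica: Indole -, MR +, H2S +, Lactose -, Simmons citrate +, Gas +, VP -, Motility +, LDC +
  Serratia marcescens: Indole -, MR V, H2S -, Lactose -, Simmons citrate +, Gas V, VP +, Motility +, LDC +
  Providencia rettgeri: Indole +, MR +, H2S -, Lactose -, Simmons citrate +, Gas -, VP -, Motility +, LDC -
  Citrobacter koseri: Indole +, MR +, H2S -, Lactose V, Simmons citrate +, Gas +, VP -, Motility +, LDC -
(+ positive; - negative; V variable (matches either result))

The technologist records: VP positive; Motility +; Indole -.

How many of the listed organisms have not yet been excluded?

3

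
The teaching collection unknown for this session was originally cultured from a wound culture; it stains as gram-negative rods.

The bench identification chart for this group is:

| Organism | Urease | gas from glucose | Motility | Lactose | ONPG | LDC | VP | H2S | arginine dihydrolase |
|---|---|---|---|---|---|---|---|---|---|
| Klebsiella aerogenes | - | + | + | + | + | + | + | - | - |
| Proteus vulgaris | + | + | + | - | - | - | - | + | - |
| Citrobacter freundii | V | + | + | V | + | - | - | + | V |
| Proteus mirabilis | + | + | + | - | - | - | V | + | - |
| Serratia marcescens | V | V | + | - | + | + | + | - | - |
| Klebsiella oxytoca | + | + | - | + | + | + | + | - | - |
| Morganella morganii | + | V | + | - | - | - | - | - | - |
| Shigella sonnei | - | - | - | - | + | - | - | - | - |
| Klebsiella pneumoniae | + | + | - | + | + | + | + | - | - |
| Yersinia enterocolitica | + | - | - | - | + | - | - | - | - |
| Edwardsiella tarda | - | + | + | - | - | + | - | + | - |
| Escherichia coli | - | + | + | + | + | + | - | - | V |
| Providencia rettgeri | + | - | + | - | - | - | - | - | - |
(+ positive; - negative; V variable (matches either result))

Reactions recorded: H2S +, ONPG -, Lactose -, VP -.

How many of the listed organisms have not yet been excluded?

VP -: excludes Klebsiella aerogenes, Serratia marcescens, Klebsiella oxytoca, Klebsiella pneumoniae — 9 left.
Lactose -: excludes Escherichia coli — 8 left.
ONPG -: excludes Citrobacter freundii, Shigella sonnei, Yersinia enterocolitica — 5 left.
H2S +: excludes Morganella morganii, Providencia rettgeri — 3 left.
Still consistent: Edwardsiella tarda, Proteus mirabilis, Proteus vulgaris.

3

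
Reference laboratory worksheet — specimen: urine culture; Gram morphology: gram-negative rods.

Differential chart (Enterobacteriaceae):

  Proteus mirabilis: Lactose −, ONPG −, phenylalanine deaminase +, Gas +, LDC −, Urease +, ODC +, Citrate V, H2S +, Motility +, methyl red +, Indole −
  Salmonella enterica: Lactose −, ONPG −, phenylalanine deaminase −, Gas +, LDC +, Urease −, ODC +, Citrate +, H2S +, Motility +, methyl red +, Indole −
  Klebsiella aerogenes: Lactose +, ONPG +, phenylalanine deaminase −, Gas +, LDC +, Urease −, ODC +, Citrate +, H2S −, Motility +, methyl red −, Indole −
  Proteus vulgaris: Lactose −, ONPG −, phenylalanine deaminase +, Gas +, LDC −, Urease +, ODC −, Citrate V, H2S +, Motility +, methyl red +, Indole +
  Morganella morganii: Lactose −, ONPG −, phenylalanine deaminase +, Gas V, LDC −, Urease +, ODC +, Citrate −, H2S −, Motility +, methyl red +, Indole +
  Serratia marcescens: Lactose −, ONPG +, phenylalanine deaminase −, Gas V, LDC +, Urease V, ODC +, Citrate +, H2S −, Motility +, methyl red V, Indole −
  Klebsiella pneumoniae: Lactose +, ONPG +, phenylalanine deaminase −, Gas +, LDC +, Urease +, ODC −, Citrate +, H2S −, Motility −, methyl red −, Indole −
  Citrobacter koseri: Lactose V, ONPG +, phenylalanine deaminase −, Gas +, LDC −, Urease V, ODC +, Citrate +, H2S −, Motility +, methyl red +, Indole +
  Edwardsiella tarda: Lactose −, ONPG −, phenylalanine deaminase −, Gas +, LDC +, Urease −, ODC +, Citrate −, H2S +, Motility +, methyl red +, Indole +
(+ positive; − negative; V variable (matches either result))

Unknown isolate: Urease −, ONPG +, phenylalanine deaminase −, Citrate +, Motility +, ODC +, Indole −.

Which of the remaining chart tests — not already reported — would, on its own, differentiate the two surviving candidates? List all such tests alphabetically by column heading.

Lactose

Motility +: excludes Klebsiella pneumoniae — 8 left.
ONPG +: excludes 5 organisms — 3 left.
Citrate +: all 3 remaining candidates are consistent.
phenylalanine deaminase −: all 3 remaining candidates are consistent.
ODC +: all 3 remaining candidates are consistent.
Urease −: all 3 remaining candidates are consistent.
Indole −: excludes Citrobacter koseri — 2 left.
Two candidates remain: Klebsiella aerogenes and Serratia marcescens.
  Lactose: Klebsiella aerogenes +, Serratia marcescens − — discriminates.
  Gas: + vs V — variable for at least one, does not separate.
  LDC: + vs + — same for both, does not separate.
  H2S: − vs − — same for both, does not separate.
  methyl red: − vs V — variable for at least one, does not separate.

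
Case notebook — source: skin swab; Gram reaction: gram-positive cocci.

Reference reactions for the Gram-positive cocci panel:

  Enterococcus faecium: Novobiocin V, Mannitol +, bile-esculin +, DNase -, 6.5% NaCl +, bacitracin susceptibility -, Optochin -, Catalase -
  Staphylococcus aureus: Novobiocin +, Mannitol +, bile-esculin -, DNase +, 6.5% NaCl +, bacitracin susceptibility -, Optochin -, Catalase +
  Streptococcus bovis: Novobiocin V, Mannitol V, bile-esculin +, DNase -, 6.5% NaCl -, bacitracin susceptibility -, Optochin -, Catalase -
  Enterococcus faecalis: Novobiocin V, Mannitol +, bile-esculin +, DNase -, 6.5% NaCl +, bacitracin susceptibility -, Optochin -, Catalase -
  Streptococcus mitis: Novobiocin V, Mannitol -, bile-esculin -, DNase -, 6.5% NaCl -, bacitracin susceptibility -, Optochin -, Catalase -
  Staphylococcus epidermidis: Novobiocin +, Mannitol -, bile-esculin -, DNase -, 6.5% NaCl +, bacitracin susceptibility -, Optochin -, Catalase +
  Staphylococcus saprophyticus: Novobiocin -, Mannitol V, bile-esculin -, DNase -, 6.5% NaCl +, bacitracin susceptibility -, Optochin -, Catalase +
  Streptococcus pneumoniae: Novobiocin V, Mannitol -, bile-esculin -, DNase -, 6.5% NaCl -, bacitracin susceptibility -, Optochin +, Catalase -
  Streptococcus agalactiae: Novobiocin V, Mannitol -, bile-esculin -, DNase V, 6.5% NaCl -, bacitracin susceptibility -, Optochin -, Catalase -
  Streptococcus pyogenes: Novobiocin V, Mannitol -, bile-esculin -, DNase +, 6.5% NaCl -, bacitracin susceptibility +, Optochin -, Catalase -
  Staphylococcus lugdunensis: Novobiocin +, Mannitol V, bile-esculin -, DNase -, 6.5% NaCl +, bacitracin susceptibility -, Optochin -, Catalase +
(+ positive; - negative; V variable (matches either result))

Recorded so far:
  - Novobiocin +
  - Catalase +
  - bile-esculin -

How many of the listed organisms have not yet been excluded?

Novobiocin +: excludes Staphylococcus saprophyticus — 10 left.
Catalase +: excludes 7 organisms — 3 left.
bile-esculin -: all 3 remaining candidates are consistent.
Still consistent: Staphylococcus aureus, Staphylococcus epidermidis, Staphylococcus lugdunensis.

3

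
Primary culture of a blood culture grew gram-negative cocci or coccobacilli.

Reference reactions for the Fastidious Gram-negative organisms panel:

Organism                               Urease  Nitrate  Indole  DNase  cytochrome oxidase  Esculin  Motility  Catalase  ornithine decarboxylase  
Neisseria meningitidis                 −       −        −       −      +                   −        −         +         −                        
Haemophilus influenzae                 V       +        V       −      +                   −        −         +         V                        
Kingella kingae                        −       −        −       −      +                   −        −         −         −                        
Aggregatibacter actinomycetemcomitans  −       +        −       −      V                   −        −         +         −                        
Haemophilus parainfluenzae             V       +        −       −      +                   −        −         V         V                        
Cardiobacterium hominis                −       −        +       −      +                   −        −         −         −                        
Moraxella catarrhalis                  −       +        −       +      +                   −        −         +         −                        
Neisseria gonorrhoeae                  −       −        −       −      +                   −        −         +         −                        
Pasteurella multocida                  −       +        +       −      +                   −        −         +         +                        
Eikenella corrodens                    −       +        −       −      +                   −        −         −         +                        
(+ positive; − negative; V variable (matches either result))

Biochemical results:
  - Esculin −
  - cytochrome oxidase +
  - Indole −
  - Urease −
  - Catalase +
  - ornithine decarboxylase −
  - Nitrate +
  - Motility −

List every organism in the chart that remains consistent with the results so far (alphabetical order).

ornithine decarboxylase −: excludes Pasteurella multocida, Eikenella corrodens — 8 left.
Motility −: all 8 remaining candidates are consistent.
cytochrome oxidase +: all 8 remaining candidates are consistent.
Urease −: all 8 remaining candidates are consistent.
Indole −: excludes Cardiobacterium hominis — 7 left.
Catalase +: excludes Kingella kingae — 6 left.
Nitrate +: excludes Neisseria meningitidis, Neisseria gonorrhoeae — 4 left.
Esculin −: all 4 remaining candidates are consistent.

Aggregatibacter actinomycetemcomitans, Haemophilus influenzae, Haemophilus parainfluenzae, Moraxella catarrhalis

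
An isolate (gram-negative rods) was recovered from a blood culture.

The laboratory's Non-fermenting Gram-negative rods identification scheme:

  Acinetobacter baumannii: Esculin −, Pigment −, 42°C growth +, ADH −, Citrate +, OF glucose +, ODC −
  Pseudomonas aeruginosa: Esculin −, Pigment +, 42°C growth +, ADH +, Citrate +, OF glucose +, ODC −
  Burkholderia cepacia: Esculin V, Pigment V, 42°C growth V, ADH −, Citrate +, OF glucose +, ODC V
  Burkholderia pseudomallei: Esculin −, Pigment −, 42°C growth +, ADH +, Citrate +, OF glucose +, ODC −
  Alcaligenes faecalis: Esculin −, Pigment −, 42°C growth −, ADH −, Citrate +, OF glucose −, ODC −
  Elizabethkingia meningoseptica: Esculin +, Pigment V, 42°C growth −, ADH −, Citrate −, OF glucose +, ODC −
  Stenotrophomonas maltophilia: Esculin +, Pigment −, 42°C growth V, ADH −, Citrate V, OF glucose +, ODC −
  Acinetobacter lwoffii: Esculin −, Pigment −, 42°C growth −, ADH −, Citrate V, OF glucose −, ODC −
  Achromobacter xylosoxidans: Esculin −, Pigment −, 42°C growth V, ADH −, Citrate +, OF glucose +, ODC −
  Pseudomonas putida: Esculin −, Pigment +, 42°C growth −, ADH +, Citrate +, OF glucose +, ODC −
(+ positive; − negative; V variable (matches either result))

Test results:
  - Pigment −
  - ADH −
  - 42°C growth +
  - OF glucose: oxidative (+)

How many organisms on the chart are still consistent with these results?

4

Pigment −: excludes Pseudomonas aeruginosa, Pseudomonas putida — 8 left.
ADH −: excludes Burkholderia pseudomallei — 7 left.
OF glucose +: excludes Alcaligenes faecalis, Acinetobacter lwoffii — 5 left.
42°C growth +: excludes Elizabethkingia meningoseptica — 4 left.
Still consistent: Achromobacter xylosoxidans, Acinetobacter baumannii, Burkholderia cepacia, Stenotrophomonas maltophilia.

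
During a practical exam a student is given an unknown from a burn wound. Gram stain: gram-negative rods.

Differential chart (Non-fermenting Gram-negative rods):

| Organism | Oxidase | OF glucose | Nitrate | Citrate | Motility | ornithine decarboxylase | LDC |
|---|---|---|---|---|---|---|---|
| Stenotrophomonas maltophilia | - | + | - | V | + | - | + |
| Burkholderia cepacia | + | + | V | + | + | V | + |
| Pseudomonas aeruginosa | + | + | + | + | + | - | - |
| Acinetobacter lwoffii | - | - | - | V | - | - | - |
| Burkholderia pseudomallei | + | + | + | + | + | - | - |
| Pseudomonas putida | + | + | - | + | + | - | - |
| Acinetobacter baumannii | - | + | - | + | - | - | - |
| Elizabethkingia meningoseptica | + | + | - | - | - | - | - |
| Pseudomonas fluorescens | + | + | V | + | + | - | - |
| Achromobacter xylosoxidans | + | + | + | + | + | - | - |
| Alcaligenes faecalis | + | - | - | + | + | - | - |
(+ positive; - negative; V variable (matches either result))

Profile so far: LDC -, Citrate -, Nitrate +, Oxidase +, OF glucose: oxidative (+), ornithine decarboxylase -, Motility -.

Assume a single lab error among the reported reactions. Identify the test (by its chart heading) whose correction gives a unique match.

Nitrate

As reported, no row in the chart matches all 7 reactions.
Reversing Oxidase → still no organism matches.
Reversing Motility → still no organism matches.
Reversing ornithine decarboxylase → still no organism matches.
Reversing LDC → still no organism matches.
Reversing Citrate → still no organism matches.
Reversing Nitrate (to -) → unique match: Elizabethkingia meningoseptica.
Reversing OF glucose → still no organism matches.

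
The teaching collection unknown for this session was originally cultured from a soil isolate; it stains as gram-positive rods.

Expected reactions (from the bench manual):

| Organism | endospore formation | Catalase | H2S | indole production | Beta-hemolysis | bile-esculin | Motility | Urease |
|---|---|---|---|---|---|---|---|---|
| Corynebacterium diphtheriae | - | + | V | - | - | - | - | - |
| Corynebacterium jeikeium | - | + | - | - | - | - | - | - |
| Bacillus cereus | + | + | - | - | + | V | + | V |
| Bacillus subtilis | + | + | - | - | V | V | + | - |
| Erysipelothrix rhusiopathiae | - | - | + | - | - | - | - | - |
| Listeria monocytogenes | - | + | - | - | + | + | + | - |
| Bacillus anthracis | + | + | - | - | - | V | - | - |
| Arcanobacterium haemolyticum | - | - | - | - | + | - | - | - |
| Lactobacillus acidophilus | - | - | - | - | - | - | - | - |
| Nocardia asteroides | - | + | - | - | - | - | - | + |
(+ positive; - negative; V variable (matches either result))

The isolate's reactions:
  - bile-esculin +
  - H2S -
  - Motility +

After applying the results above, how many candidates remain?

3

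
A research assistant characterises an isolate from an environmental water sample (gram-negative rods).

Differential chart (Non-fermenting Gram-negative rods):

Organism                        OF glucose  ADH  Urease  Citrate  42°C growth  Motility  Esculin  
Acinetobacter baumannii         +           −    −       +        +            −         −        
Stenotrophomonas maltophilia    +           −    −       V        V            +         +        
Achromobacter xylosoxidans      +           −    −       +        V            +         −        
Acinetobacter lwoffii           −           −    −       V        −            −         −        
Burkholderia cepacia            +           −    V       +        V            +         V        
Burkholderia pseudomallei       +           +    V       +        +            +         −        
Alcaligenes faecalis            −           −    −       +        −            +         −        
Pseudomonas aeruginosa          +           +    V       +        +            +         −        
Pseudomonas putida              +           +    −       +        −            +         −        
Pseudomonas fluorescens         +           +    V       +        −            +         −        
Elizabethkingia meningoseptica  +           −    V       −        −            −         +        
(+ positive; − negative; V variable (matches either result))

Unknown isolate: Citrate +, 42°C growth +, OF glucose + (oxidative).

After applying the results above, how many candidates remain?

6

Citrate +: excludes Elizabethkingia meningoseptica — 10 left.
OF glucose +: excludes Acinetobacter lwoffii, Alcaligenes faecalis — 8 left.
42°C growth +: excludes Pseudomonas putida, Pseudomonas fluorescens — 6 left.
Still consistent: Achromobacter xylosoxidans, Acinetobacter baumannii, Burkholderia cepacia, Burkholderia pseudomallei, Pseudomonas aeruginosa, Stenotrophomonas maltophilia.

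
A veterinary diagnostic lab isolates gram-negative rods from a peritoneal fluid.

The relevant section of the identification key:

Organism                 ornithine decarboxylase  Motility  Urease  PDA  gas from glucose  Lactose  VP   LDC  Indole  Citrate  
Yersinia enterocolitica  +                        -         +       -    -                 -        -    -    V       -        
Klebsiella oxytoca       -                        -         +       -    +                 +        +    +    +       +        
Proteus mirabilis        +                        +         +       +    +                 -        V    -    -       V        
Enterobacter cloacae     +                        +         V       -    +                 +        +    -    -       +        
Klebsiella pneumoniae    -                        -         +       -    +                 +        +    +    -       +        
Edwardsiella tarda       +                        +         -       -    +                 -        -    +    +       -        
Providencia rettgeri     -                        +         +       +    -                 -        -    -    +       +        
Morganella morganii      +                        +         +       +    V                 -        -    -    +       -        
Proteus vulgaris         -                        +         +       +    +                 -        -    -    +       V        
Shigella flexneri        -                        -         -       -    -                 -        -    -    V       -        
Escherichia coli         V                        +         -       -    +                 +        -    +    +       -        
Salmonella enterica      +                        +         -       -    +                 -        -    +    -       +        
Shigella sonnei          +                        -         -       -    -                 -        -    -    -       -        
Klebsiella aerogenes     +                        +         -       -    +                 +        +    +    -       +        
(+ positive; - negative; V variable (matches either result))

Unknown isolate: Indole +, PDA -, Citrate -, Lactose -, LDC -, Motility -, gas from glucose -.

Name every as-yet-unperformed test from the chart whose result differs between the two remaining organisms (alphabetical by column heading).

PDA -: excludes Proteus mirabilis, Providencia rettgeri, Morganella morganii, Proteus vulgaris — 10 left.
Lactose -: excludes 5 organisms — 5 left.
gas from glucose -: excludes Edwardsiella tarda, Salmonella enterica — 3 left.
Motility -: all 3 remaining candidates are consistent.
LDC -: all 3 remaining candidates are consistent.
Citrate -: all 3 remaining candidates are consistent.
Indole +: excludes Shigella sonnei — 2 left.
Two candidates remain: Shigella flexneri and Yersinia enterocolitica.
  ornithine decarboxylase: Shigella flexneri -, Yersinia enterocolitica + — discriminates.
  Urease: Shigella flexneri -, Yersinia enterocolitica + — discriminates.
  VP: - vs - — same for both, does not separate.

ornithine decarboxylase, Urease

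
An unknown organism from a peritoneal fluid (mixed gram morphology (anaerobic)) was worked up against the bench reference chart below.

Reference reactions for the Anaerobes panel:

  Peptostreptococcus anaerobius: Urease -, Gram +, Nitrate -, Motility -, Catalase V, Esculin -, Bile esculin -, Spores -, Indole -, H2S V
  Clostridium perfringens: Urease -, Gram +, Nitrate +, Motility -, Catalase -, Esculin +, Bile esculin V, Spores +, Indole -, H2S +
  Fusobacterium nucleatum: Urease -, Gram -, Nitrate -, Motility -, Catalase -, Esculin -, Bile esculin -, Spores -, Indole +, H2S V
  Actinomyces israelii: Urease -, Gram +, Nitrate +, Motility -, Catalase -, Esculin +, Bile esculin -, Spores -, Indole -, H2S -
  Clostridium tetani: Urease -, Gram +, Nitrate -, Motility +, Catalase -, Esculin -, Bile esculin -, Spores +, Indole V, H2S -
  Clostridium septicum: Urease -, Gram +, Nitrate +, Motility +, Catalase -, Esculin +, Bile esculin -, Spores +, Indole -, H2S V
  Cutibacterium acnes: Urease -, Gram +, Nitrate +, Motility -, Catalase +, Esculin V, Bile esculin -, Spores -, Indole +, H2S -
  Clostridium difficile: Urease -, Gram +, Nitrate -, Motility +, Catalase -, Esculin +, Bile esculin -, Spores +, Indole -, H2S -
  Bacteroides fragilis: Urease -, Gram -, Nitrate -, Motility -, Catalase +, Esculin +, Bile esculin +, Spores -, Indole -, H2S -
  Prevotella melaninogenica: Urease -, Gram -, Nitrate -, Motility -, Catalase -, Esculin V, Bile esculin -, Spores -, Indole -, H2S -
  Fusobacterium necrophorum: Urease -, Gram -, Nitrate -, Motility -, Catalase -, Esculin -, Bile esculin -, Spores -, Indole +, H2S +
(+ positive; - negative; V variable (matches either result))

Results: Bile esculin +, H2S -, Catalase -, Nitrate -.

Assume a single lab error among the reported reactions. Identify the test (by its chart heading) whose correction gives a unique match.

Catalase

As reported, no row in the chart matches all 4 reactions.
Reversing Catalase (to +) → unique match: Bacteroides fragilis.
Reversing H2S → still no organism matches.
Reversing Bile esculin → 5 organisms match (not unique).
Reversing Nitrate → still no organism matches.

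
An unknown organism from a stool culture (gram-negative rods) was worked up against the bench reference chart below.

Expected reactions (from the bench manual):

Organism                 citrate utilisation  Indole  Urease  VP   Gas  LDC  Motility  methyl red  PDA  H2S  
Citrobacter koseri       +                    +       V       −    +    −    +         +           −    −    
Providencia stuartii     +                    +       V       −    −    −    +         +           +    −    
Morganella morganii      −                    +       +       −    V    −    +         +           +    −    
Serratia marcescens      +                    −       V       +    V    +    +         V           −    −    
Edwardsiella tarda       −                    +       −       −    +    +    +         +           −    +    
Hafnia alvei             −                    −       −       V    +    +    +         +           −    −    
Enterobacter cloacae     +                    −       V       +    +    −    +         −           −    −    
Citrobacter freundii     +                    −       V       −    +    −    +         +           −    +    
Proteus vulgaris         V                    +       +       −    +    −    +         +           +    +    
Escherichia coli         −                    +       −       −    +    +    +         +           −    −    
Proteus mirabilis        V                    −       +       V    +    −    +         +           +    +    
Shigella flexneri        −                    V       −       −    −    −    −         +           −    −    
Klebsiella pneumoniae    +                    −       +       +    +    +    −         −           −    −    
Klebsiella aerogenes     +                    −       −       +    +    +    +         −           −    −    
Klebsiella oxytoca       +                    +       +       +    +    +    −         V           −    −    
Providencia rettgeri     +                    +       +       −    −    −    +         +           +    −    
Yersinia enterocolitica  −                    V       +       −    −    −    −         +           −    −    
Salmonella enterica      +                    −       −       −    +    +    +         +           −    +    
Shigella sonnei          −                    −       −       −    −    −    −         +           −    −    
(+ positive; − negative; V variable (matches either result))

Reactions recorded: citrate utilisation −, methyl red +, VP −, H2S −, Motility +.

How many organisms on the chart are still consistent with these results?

3

Motility +: excludes 5 organisms — 14 left.
citrate utilisation −: excludes 8 organisms — 6 left.
VP −: all 6 remaining candidates are consistent.
methyl red +: all 6 remaining candidates are consistent.
H2S −: excludes Edwardsiella tarda, Proteus vulgaris, Proteus mirabilis — 3 left.
Still consistent: Escherichia coli, Hafnia alvei, Morganella morganii.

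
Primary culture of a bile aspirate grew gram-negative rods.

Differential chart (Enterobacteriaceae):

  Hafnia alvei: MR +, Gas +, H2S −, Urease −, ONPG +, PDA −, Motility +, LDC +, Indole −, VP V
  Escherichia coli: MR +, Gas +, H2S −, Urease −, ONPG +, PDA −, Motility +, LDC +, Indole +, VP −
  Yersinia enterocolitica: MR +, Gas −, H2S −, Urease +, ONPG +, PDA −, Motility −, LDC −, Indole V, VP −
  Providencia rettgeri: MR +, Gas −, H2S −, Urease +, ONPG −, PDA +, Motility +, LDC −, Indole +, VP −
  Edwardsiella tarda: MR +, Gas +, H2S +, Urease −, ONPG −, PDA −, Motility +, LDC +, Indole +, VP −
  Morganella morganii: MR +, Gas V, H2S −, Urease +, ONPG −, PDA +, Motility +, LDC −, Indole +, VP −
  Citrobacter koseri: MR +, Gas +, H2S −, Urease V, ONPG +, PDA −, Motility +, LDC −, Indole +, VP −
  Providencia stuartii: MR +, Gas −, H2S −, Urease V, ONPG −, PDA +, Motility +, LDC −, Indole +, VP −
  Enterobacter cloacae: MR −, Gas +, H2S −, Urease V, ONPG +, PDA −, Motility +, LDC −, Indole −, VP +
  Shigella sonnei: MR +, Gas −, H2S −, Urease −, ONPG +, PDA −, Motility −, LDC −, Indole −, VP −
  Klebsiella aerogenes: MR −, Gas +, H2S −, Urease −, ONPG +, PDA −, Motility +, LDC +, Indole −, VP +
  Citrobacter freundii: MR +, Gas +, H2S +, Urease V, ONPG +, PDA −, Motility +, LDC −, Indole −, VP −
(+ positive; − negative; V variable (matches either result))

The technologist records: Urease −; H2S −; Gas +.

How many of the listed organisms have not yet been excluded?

Gas +: excludes Yersinia enterocolitica, Providencia rettgeri, Providencia stuartii, Shigella sonnei — 8 left.
H2S −: excludes Edwardsiella tarda, Citrobacter freundii — 6 left.
Urease −: excludes Morganella morganii — 5 left.
Still consistent: Citrobacter koseri, Enterobacter cloacae, Escherichia coli, Hafnia alvei, Klebsiella aerogenes.

5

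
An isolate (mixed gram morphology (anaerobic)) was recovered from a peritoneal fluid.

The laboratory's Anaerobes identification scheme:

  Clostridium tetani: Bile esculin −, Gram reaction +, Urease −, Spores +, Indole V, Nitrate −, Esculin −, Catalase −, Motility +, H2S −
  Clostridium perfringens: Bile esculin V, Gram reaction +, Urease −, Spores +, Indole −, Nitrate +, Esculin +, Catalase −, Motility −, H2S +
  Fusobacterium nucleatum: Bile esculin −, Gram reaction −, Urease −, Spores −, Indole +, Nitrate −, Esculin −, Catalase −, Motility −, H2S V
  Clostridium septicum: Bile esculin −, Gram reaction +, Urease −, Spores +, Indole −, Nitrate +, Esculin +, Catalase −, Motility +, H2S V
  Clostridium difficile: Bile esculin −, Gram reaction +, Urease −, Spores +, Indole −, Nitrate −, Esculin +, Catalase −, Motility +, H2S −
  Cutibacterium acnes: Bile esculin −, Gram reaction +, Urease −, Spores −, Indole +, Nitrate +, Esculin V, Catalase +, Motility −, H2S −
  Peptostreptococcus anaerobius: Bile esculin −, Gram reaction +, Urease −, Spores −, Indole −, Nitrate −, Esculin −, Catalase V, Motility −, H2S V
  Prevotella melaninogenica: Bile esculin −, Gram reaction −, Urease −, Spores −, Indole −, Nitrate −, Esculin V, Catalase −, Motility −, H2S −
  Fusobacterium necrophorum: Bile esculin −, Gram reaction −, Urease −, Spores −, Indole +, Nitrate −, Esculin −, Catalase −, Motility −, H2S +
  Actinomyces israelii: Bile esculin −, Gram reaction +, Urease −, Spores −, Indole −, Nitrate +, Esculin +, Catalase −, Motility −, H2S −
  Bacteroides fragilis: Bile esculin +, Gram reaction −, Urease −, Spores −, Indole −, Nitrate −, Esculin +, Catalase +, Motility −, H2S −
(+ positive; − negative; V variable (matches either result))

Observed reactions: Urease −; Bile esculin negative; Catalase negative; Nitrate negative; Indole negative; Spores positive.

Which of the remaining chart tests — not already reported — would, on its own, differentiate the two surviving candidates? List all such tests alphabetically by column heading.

Esculin

Urease −: all 11 remaining candidates are consistent.
Nitrate −: excludes Clostridium perfringens, Clostridium septicum, Cutibacterium acnes, Actinomyces israelii — 7 left.
Indole −: excludes Fusobacterium nucleatum, Fusobacterium necrophorum — 5 left.
Bile esculin −: excludes Bacteroides fragilis — 4 left.
Catalase −: all 4 remaining candidates are consistent.
Spores +: excludes Peptostreptococcus anaerobius, Prevotella melaninogenica — 2 left.
Two candidates remain: Clostridium difficile and Clostridium tetani.
  Gram reaction: + vs + — same for both, does not separate.
  Esculin: Clostridium difficile +, Clostridium tetani − — discriminates.
  Motility: + vs + — same for both, does not separate.
  H2S: − vs − — same for both, does not separate.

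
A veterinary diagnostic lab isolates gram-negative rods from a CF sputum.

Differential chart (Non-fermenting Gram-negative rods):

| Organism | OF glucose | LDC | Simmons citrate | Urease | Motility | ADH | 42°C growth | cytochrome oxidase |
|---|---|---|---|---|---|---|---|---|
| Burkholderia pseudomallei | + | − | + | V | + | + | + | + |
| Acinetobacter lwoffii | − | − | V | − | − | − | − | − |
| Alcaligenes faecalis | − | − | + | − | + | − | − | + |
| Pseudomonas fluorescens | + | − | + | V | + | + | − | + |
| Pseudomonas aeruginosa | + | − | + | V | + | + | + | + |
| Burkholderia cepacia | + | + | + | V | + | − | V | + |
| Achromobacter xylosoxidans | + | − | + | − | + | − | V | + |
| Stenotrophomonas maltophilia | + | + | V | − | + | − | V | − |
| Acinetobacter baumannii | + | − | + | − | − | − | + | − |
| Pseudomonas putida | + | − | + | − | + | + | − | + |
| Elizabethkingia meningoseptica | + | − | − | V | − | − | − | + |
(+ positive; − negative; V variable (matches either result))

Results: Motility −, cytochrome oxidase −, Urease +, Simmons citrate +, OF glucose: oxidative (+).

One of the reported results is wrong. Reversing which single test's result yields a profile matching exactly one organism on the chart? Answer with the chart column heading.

Urease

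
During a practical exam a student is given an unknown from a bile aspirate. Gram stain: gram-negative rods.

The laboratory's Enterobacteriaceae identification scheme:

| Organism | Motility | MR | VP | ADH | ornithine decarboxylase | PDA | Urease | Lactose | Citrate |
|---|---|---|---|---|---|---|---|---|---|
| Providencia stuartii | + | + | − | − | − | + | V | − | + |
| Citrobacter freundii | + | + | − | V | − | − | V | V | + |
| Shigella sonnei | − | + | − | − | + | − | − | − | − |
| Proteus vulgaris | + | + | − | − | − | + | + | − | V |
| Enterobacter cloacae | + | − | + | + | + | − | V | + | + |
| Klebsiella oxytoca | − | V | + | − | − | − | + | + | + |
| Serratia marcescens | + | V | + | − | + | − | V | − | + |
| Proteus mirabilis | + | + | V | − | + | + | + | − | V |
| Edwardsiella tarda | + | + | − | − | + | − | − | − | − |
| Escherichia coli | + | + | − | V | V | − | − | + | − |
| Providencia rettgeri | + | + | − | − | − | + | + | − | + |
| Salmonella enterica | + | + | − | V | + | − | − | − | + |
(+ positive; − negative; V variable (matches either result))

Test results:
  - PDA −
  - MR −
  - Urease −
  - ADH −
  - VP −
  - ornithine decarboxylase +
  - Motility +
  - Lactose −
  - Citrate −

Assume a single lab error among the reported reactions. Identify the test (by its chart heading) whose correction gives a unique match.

MR

As reported, no row in the chart matches all 9 reactions.
Reversing ADH → still no organism matches.
Reversing PDA → still no organism matches.
Reversing Citrate → still no organism matches.
Reversing ornithine decarboxylase → still no organism matches.
Reversing Lactose → still no organism matches.
Reversing VP → still no organism matches.
Reversing Motility → still no organism matches.
Reversing Urease → still no organism matches.
Reversing MR (to +) → unique match: Edwardsiella tarda.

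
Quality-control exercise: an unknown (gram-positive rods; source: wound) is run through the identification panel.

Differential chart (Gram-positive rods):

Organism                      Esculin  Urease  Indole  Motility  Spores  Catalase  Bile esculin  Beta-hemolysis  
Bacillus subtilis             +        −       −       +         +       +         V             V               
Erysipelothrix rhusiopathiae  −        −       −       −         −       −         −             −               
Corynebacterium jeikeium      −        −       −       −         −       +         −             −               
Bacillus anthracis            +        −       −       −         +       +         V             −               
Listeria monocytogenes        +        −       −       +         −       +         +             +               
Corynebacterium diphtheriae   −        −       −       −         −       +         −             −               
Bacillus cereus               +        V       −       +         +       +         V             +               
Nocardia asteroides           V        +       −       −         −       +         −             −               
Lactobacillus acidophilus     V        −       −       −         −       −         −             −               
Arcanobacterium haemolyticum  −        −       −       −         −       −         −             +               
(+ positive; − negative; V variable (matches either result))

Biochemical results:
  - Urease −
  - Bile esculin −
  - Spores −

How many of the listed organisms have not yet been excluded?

5

Urease −: excludes Nocardia asteroides — 9 left.
Spores −: excludes Bacillus subtilis, Bacillus anthracis, Bacillus cereus — 6 left.
Bile esculin −: excludes Listeria monocytogenes — 5 left.
Still consistent: Arcanobacterium haemolyticum, Corynebacterium diphtheriae, Corynebacterium jeikeium, Erysipelothrix rhusiopathiae, Lactobacillus acidophilus.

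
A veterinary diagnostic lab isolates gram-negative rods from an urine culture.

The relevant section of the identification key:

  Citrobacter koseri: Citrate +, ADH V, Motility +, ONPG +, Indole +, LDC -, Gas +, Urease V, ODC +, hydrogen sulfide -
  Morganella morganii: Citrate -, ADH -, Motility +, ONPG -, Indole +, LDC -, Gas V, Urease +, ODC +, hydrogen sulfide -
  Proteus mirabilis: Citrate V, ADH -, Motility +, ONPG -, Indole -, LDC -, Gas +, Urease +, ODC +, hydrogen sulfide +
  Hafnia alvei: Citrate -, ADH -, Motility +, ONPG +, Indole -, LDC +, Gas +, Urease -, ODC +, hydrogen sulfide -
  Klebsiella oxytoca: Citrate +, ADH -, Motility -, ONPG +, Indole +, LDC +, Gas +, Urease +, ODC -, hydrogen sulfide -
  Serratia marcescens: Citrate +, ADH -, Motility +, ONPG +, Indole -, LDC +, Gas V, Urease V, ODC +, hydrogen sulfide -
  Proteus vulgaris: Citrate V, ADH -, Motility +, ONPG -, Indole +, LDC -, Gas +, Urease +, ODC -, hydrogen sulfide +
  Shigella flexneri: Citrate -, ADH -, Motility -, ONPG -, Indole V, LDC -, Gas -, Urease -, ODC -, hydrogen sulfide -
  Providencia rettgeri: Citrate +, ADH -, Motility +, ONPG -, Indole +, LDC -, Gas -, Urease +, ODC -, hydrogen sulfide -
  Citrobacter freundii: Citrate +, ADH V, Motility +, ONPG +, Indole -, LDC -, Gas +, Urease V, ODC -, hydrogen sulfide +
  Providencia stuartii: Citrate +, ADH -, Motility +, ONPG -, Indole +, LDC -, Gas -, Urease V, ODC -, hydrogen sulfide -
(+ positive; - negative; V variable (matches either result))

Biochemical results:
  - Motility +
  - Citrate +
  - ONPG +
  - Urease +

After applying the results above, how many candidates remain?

3

Urease +: excludes Hafnia alvei, Shigella flexneri — 9 left.
Motility +: excludes Klebsiella oxytoca — 8 left.
Citrate +: excludes Morganella morganii — 7 left.
ONPG +: excludes Proteus mirabilis, Proteus vulgaris, Providencia rettgeri, Providencia stuartii — 3 left.
Still consistent: Citrobacter freundii, Citrobacter koseri, Serratia marcescens.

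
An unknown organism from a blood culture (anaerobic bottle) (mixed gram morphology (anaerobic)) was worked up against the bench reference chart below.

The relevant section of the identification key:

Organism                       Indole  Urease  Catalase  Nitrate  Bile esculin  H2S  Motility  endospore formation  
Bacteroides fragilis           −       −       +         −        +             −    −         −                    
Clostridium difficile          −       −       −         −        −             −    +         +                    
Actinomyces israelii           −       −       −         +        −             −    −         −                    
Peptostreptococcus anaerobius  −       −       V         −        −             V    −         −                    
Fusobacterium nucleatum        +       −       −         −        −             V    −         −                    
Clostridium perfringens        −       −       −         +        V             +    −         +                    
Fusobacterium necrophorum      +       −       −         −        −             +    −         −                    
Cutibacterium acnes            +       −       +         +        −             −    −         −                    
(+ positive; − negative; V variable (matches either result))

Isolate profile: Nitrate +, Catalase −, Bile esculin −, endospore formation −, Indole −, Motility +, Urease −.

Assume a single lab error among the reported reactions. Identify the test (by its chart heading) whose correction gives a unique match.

Motility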